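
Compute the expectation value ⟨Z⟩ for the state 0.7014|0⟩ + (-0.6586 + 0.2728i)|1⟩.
-0.01621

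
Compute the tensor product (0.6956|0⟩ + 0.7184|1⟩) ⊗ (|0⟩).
0.6956|00⟩ + 0.7184|10⟩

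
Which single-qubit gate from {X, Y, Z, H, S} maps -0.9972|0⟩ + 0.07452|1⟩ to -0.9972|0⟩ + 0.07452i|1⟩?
S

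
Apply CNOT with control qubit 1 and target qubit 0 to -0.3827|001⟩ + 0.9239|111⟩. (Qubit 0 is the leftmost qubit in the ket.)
-0.3827|001⟩ + 0.9239|011⟩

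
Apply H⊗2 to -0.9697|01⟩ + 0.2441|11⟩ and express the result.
-0.3628|00⟩ + 0.3628|01⟩ - 0.6069|10⟩ + 0.6069|11⟩

H⊗2 gives amp(|y⟩) = (1/2) Σ_x (−1)^(x·y) amp(|x⟩), where x·y is the number of positions in which both x and y have a 1.
|00⟩: (-0.9697 + 0.2441)/2 = -0.3628
|01⟩: (0.9697 - 0.2441)/2 = 0.3628
|10⟩: (-0.9697 - 0.2441)/2 = -0.6069
|11⟩: (0.9697 + 0.2441)/2 = 0.6069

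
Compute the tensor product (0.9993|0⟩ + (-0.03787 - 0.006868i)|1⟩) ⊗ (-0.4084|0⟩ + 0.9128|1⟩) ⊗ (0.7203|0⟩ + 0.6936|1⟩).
-0.294|000⟩ - 0.2831|001⟩ + 0.657|010⟩ + 0.6327|011⟩ + (0.01114 + 0.00202i)|100⟩ + (0.01073 + 0.001945i)|101⟩ + (-0.0249 - 0.004516i)|110⟩ + (-0.02398 - 0.004348i)|111⟩

amp(|b₁b₂…⟩) = product of the factor amplitudes for bits b₁, b₂, …; only kets whose every factor amplitude is nonzero survive.
|000⟩: (0.9993)(-0.4084)(0.7203) = -0.294
|001⟩: (0.9993)(-0.4084)(0.6936) = -0.2831
|010⟩: (0.9993)(0.9128)(0.7203) = 0.657
|011⟩: (0.9993)(0.9128)(0.6936) = 0.6327
|100⟩: (-0.03787 - 0.006868i)(-0.4084)(0.7203) = (0.01114 + 0.00202i)
|101⟩: (-0.03787 - 0.006868i)(-0.4084)(0.6936) = (0.01073 + 0.001945i)
|110⟩: (-0.03787 - 0.006868i)(0.9128)(0.7203) = (-0.0249 - 0.004516i)
|111⟩: (-0.03787 - 0.006868i)(0.9128)(0.6936) = (-0.02398 - 0.004348i)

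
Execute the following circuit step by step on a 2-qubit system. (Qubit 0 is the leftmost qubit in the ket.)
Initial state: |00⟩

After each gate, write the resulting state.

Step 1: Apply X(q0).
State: |10⟩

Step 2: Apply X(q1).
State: |11⟩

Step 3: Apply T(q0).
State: (1/√2 + (1/√2)i)|11⟩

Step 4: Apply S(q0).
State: (-1/√2 + (1/√2)i)|11⟩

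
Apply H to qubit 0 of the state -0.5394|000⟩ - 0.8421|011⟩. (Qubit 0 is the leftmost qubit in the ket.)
-0.3814|000⟩ - 0.5955|011⟩ - 0.3814|100⟩ - 0.5955|111⟩

H on qubit 0 mixes each pair of kets that differ only in qubit 0: amplitudes (a, b) of (|…0…⟩, |…1…⟩) become ((a + b)/√2, (a − b)/√2). Kets absent from the input have amplitude 0.
(|000⟩, |100⟩): (a, b) = (-0.5394, 0) → (-0.3814, -0.3814)
(|011⟩, |111⟩): (a, b) = (-0.8421, 0) → (-0.5955, -0.5955)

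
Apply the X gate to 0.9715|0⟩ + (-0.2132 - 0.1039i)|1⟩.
(-0.2132 - 0.1039i)|0⟩ + 0.9715|1⟩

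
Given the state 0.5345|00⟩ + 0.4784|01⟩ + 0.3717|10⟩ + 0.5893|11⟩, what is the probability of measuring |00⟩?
0.2857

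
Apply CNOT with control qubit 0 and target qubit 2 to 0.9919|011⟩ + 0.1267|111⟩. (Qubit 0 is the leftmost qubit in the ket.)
0.9919|011⟩ + 0.1267|110⟩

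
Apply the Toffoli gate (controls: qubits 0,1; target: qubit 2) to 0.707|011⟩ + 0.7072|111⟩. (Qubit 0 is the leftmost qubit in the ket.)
0.707|011⟩ + 0.7072|110⟩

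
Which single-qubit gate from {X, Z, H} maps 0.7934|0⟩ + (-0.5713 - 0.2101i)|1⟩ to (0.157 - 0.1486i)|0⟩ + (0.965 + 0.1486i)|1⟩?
H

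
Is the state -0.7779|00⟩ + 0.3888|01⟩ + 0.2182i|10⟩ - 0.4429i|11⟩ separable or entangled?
Entangled

Writing the state as a|00⟩ + b|01⟩ + c|10⟩ + d|11⟩, it is a product state iff ad − bc = 0.
Here (a, b, c, d) = (-0.7779, 0.3888, 0.2182i, -0.4429i): ad − bc = (-0.7779)(-0.4429i) − (0.3888)(0.2182i) = 0.2597i ≠ 0, so the state is entangled.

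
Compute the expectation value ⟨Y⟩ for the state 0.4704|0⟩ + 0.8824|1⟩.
0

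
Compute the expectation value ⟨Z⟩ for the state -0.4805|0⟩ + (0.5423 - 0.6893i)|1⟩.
-0.5383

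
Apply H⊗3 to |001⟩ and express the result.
1/√8|000⟩ - 1/√8|001⟩ + 1/√8|010⟩ - 1/√8|011⟩ + 1/√8|100⟩ - 1/√8|101⟩ + 1/√8|110⟩ - 1/√8|111⟩

H⊗3 gives amp(|y⟩) = (1/2√2) Σ_x (−1)^(x·y) amp(|x⟩), where x·y is the number of positions in which both x and y have a 1.
|000⟩: (1)/(2√2) = 1/√8
|001⟩: (-1)/(2√2) = -1/√8
|010⟩: (1)/(2√2) = 1/√8
|011⟩: (-1)/(2√2) = -1/√8
|100⟩: (1)/(2√2) = 1/√8
|101⟩: (-1)/(2√2) = -1/√8
|110⟩: (1)/(2√2) = 1/√8
|111⟩: (-1)/(2√2) = -1/√8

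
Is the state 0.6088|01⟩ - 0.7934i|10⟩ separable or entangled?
Entangled

Writing the state as a|00⟩ + b|01⟩ + c|10⟩ + d|11⟩, it is a product state iff ad − bc = 0.
Here (a, b, c, d) = (0, 0.6088, -0.7934i, 0): ad − bc = (0)(0) − (0.6088)(-0.7934i) = 0.483i ≠ 0, so the state is entangled.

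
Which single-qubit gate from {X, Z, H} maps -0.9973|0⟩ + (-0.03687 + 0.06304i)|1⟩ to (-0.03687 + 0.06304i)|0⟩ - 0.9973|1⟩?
X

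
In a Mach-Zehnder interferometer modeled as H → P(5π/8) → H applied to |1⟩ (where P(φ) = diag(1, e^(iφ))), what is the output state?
(0.6913 - 0.4619i)|0⟩ + (0.3087 + 0.4619i)|1⟩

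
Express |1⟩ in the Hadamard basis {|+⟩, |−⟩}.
1/√2|+⟩ - 1/√2|−⟩

With |ψ⟩ = α|0⟩ + β|1⟩, the Hadamard-basis coefficients are ⟨+|ψ⟩ = (α + β)/√2 and ⟨−|ψ⟩ = (α − β)/√2.
Here α = 0, β = 1: (α + β)/√2 = 1/√2, (α − β)/√2 = -1/√2.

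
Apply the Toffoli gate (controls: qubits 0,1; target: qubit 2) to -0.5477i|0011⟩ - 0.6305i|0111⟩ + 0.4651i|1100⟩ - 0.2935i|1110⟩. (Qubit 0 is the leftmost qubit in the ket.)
-0.5477i|0011⟩ - 0.6305i|0111⟩ - 0.2935i|1100⟩ + 0.4651i|1110⟩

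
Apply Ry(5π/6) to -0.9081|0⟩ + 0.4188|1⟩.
-0.6396|0⟩ - 0.7688|1⟩

Ry(5π/6) = [[cos(θ/2), −sin(θ/2)], [sin(θ/2), cos(θ/2)]]; θ = 5π/6, cos(θ/2) ≈ 0.258819, sin(θ/2) ≈ 0.965926.
With a = amp(|0⟩) = -0.9081 and b = amp(|1⟩) = 0.4188:
new amp(|0⟩) = (0.258819)·a + (-0.965926)·b = -0.6396
new amp(|1⟩) = (0.965926)·a + (0.258819)·b = -0.7688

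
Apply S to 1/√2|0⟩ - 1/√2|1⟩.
1/√2|0⟩ - (1/√2)i|1⟩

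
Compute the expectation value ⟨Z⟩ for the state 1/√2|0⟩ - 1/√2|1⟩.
0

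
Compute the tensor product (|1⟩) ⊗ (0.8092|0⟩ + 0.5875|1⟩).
0.8092|10⟩ + 0.5875|11⟩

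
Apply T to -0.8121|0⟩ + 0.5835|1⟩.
-0.8121|0⟩ + (0.4126 + 0.4126i)|1⟩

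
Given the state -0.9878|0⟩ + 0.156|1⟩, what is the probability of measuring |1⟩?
0.02434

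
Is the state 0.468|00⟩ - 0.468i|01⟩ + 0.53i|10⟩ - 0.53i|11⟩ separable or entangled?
Entangled

Writing the state as a|00⟩ + b|01⟩ + c|10⟩ + d|11⟩, it is a product state iff ad − bc = 0.
Here (a, b, c, d) = (0.468, -0.468i, 0.53i, -0.53i): ad − bc = (0.468)(-0.53i) − (-0.468i)(0.53i) = (-0.248 - 0.248i) ≠ 0, so the state is entangled.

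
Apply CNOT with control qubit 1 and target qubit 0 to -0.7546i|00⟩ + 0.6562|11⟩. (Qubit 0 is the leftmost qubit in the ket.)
-0.7546i|00⟩ + 0.6562|01⟩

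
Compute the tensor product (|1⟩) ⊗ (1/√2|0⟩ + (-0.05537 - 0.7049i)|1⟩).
1/√2|10⟩ + (-0.05537 - 0.7049i)|11⟩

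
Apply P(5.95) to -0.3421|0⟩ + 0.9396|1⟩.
-0.3421|0⟩ + (0.8879 - 0.3073i)|1⟩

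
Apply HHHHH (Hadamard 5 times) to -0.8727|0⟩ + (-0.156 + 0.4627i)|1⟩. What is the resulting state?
(-0.7274 + 0.3272i)|0⟩ + (-0.5068 - 0.3272i)|1⟩

H² = I, so H^5 = H: a single Hadamard. With (a, b) = (-0.8727, (-0.156 + 0.4627i)), H gives ((a + b)/√2, (a − b)/√2) = ((-0.7274 + 0.3272i), (-0.5068 - 0.3272i)).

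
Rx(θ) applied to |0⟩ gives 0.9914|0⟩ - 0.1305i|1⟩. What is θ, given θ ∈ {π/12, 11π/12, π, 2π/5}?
π/12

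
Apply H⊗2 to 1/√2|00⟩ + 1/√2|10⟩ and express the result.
1/√2|00⟩ + 1/√2|01⟩

H⊗2 gives amp(|y⟩) = (1/2) Σ_x (−1)^(x·y) amp(|x⟩), where x·y is the number of positions in which both x and y have a 1.
|00⟩: (1/√2 + 1/√2)/2 = 1/√2
|01⟩: (1/√2 + 1/√2)/2 = 1/√2
|10⟩: (1/√2 - 1/√2)/2 = 0
|11⟩: (1/√2 - 1/√2)/2 = 0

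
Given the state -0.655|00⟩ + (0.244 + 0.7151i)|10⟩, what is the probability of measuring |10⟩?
0.5709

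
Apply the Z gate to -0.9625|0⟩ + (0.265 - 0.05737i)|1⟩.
-0.9625|0⟩ + (-0.265 + 0.05737i)|1⟩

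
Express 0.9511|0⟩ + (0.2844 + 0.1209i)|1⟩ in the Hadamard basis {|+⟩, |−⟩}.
(0.8736 + 0.08549i)|+⟩ + (0.4714 - 0.08549i)|−⟩

With |ψ⟩ = α|0⟩ + β|1⟩, the Hadamard-basis coefficients are ⟨+|ψ⟩ = (α + β)/√2 and ⟨−|ψ⟩ = (α − β)/√2.
Here α = 0.9511, β = (0.2844 + 0.1209i): (α + β)/√2 = (0.8736 + 0.08549i), (α − β)/√2 = (0.4714 - 0.08549i).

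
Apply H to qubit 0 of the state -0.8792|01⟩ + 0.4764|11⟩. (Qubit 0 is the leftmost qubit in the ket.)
-0.2848|01⟩ - 0.9586|11⟩

H on qubit 0 mixes each pair of kets that differ only in qubit 0: amplitudes (a, b) of (|…0…⟩, |…1…⟩) become ((a + b)/√2, (a − b)/√2). Kets absent from the input have amplitude 0.
(|01⟩, |11⟩): (a, b) = (-0.8792, 0.4764) → (-0.2848, -0.9586)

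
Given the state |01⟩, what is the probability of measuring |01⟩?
1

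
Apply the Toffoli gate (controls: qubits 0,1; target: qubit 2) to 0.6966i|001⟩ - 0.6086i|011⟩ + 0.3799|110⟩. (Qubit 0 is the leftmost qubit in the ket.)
0.6966i|001⟩ - 0.6086i|011⟩ + 0.3799|111⟩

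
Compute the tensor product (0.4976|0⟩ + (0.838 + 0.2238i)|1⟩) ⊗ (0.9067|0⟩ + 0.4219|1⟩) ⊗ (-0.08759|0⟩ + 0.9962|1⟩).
-0.03952|000⟩ + 0.4495|001⟩ - 0.01839|010⟩ + 0.2091|011⟩ + (-0.06655 - 0.01777i)|100⟩ + (0.7569 + 0.2021i)|101⟩ + (-0.03097 - 0.00827i)|110⟩ + (0.3522 + 0.09406i)|111⟩

amp(|b₁b₂…⟩) = product of the factor amplitudes for bits b₁, b₂, …; only kets whose every factor amplitude is nonzero survive.
|000⟩: (0.4976)(0.9067)(-0.08759) = -0.03952
|001⟩: (0.4976)(0.9067)(0.9962) = 0.4495
|010⟩: (0.4976)(0.4219)(-0.08759) = -0.01839
|011⟩: (0.4976)(0.4219)(0.9962) = 0.2091
|100⟩: (0.838 + 0.2238i)(0.9067)(-0.08759) = (-0.06655 - 0.01777i)
|101⟩: (0.838 + 0.2238i)(0.9067)(0.9962) = (0.7569 + 0.2021i)
|110⟩: (0.838 + 0.2238i)(0.4219)(-0.08759) = (-0.03097 - 0.00827i)
|111⟩: (0.838 + 0.2238i)(0.4219)(0.9962) = (0.3522 + 0.09406i)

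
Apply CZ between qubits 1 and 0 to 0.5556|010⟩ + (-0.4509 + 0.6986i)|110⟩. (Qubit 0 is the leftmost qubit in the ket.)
0.5556|010⟩ + (0.4509 - 0.6986i)|110⟩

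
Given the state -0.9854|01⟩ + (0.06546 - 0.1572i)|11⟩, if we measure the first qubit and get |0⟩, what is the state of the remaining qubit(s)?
-|1⟩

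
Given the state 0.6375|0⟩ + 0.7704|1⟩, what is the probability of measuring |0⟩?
0.4064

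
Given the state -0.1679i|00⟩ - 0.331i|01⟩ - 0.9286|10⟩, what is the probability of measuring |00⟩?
0.02819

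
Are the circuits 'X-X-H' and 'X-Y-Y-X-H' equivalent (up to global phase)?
Yes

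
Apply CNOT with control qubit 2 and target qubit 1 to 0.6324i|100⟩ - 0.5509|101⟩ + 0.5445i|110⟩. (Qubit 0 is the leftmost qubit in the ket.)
0.6324i|100⟩ + 0.5445i|110⟩ - 0.5509|111⟩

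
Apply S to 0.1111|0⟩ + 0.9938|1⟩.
0.1111|0⟩ + 0.9938i|1⟩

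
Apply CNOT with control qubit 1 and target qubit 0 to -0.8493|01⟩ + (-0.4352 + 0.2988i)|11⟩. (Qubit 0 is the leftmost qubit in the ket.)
(-0.4352 + 0.2988i)|01⟩ - 0.8493|11⟩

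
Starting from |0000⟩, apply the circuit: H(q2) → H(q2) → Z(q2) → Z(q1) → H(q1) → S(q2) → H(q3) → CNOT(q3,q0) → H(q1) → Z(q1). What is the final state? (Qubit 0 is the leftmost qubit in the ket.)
1/√2|0000⟩ + 1/√2|1001⟩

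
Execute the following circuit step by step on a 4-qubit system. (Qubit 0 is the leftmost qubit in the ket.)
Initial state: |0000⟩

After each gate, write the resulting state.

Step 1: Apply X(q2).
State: |0010⟩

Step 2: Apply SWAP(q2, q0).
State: |1000⟩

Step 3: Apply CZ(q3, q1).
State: |1000⟩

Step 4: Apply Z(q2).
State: |1000⟩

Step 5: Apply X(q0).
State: |0000⟩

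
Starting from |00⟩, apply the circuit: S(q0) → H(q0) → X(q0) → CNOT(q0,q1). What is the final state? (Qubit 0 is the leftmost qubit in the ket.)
1/√2|00⟩ + 1/√2|11⟩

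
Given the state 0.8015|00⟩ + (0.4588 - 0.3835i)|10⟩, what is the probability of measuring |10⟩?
0.3576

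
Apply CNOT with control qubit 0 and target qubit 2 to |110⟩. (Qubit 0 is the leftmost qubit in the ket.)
|111⟩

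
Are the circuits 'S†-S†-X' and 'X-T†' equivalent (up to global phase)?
No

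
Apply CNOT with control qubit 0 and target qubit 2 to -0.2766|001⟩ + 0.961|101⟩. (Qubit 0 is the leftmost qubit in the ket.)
-0.2766|001⟩ + 0.961|100⟩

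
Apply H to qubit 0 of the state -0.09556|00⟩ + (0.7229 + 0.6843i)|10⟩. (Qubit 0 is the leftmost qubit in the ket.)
(0.4436 + 0.4839i)|00⟩ + (-0.5787 - 0.4839i)|10⟩

H on qubit 0 mixes each pair of kets that differ only in qubit 0: amplitudes (a, b) of (|…0…⟩, |…1…⟩) become ((a + b)/√2, (a − b)/√2). Kets absent from the input have amplitude 0.
(|00⟩, |10⟩): (a, b) = (-0.09556, (0.7229 + 0.6843i)) → ((0.4436 + 0.4839i), (-0.5787 - 0.4839i))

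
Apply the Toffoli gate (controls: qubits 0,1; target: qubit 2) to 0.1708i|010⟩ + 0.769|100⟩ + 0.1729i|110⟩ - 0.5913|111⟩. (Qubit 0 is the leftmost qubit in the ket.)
0.1708i|010⟩ + 0.769|100⟩ - 0.5913|110⟩ + 0.1729i|111⟩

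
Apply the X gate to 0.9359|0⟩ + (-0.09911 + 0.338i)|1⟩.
(-0.09911 + 0.338i)|0⟩ + 0.9359|1⟩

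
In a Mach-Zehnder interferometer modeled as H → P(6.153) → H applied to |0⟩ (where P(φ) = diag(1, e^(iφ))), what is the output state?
(0.9958 - 0.06491i)|0⟩ + (0.004231 + 0.06491i)|1⟩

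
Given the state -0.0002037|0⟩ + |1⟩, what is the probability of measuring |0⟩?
0.00000004149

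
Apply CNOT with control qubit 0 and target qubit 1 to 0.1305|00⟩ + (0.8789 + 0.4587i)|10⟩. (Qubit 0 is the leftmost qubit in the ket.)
0.1305|00⟩ + (0.8789 + 0.4587i)|11⟩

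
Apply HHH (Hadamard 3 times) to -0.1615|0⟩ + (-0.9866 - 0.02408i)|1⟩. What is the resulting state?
(-0.8118 - 0.01703i)|0⟩ + (0.5834 + 0.01703i)|1⟩

H² = I, so H^3 = H: a single Hadamard. With (a, b) = (-0.1615, (-0.9866 - 0.02408i)), H gives ((a + b)/√2, (a − b)/√2) = ((-0.8118 - 0.01703i), (0.5834 + 0.01703i)).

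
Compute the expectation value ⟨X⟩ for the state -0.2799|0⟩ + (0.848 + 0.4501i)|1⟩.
-0.4747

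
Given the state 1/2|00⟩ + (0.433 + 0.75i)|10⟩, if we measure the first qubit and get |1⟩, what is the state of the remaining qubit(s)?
(0.5 + 0.866i)|0⟩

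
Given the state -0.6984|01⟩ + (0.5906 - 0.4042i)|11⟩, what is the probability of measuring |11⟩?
0.5122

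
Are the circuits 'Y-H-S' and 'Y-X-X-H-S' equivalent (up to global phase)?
Yes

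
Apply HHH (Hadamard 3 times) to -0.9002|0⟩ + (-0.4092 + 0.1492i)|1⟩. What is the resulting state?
(-0.9259 + 0.1055i)|0⟩ + (-0.3472 - 0.1055i)|1⟩

H² = I, so H^3 = H: a single Hadamard. With (a, b) = (-0.9002, (-0.4092 + 0.1492i)), H gives ((a + b)/√2, (a − b)/√2) = ((-0.9259 + 0.1055i), (-0.3472 - 0.1055i)).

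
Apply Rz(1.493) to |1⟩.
(0.7341 + 0.6791i)|1⟩

Rz(1.493) = [[e^(−iθ/2), 0], [0, e^(iθ/2)]] with e^(±iθ/2) = cos(θ/2) ± i·sin(θ/2); θ = 1.493, cos(θ/2) ≈ 0.73407, sin(θ/2) ≈ 0.679074.
With a = amp(|0⟩) = 0 and b = amp(|1⟩) = 1:
new amp(|0⟩) = (0.73407 - 0.679074i)·a = 0
new amp(|1⟩) = (0.73407 + 0.679074i)·b = (0.7341 + 0.6791i)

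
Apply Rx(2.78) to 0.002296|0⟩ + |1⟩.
(0.0004129 - 0.9837i)|0⟩ + (0.1798 - 0.002259i)|1⟩

Rx(2.78) = [[cos(θ/2), −i·sin(θ/2)], [−i·sin(θ/2), cos(θ/2)]]; θ = 2.78, cos(θ/2) ≈ 0.179813, sin(θ/2) ≈ 0.983701.
With a = amp(|0⟩) = 0.002296 and b = amp(|1⟩) = 1:
new amp(|0⟩) = (0.179813)·a + (-0.983701i)·b = (0.0004129 - 0.9837i)
new amp(|1⟩) = (-0.983701i)·a + (0.179813)·b = (0.1798 - 0.002259i)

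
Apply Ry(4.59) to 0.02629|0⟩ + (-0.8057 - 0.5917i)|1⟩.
(0.5861 + 0.4432i)|0⟩ + (0.5535 + 0.392i)|1⟩

Ry(4.59) = [[cos(θ/2), −sin(θ/2)], [sin(θ/2), cos(θ/2)]]; θ = 4.59, cos(θ/2) ≈ -0.662539, sin(θ/2) ≈ 0.749027.
With a = amp(|0⟩) = 0.02629 and b = amp(|1⟩) = (-0.8057 - 0.5917i):
new amp(|0⟩) = (-0.662539)·a + (-0.749027)·b = (0.5861 + 0.4432i)
new amp(|1⟩) = (0.749027)·a + (-0.662539)·b = (0.5535 + 0.392i)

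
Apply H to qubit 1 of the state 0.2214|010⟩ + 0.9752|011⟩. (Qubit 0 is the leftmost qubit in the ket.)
0.1566|000⟩ + 0.6896|001⟩ - 0.1566|010⟩ - 0.6896|011⟩

H on qubit 1 mixes each pair of kets that differ only in qubit 1: amplitudes (a, b) of (|…0…⟩, |…1…⟩) become ((a + b)/√2, (a − b)/√2). Kets absent from the input have amplitude 0.
(|000⟩, |010⟩): (a, b) = (0, 0.2214) → (0.1566, -0.1566)
(|001⟩, |011⟩): (a, b) = (0, 0.9752) → (0.6896, -0.6896)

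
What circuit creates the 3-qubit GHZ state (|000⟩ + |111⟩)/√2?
H(q0) → CNOT(q0,q1) → CNOT(q0,q2)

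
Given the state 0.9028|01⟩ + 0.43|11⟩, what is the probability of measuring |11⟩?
0.1849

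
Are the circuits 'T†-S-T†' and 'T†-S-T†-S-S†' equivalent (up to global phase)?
Yes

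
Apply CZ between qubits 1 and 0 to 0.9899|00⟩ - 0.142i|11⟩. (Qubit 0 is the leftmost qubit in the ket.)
0.9899|00⟩ + 0.142i|11⟩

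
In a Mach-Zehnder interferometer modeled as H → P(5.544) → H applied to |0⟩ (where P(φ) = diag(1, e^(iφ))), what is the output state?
(0.8695 - 0.3368i)|0⟩ + (0.1305 + 0.3368i)|1⟩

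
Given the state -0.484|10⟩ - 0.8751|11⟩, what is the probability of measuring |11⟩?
0.7658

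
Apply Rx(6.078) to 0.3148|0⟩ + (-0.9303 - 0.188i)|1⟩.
(-0.3324 + 0.09527i)|0⟩ + (0.9254 + 0.1548i)|1⟩

Rx(6.078) = [[cos(θ/2), −i·sin(θ/2)], [−i·sin(θ/2), cos(θ/2)]]; θ = 6.078, cos(θ/2) ≈ -0.994742, sin(θ/2) ≈ 0.102413.
With a = amp(|0⟩) = 0.3148 and b = amp(|1⟩) = (-0.9303 - 0.188i):
new amp(|0⟩) = (-0.994742)·a + (-0.102413i)·b = (-0.3324 + 0.09527i)
new amp(|1⟩) = (-0.102413i)·a + (-0.994742)·b = (0.9254 + 0.1548i)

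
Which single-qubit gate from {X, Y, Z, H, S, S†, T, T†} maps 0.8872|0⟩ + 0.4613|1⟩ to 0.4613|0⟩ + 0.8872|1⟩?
X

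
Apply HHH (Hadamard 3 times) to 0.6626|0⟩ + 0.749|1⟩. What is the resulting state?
0.9982|0⟩ - 0.06109|1⟩

H² = I, so H^3 = H: a single Hadamard. With (a, b) = (0.6626, 0.749), H gives ((a + b)/√2, (a − b)/√2) = (0.9982, -0.06109).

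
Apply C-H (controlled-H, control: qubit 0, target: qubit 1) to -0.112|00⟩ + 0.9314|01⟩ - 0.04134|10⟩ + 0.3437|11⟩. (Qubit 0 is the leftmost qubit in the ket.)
-0.112|00⟩ + 0.9314|01⟩ + 0.2138|10⟩ - 0.2723|11⟩

C-H leaves the control-|0⟩ kets |00⟩, |01⟩ unchanged and applies H to qubit 1 on the control-|1⟩ pair (|10⟩, |11⟩).
H = [[1/√2, 1/√2], [1/√2, -1/√2]].
With a = amp(|10⟩) = -0.04134 and b = amp(|11⟩) = 0.3437:
new amp(|10⟩) = (1/√2)·a + (1/√2)·b = 0.2138
new amp(|11⟩) = (1/√2)·a + (-1/√2)·b = -0.2723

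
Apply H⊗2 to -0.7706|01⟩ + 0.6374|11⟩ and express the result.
-0.0666|00⟩ + 0.0666|01⟩ - 0.704|10⟩ + 0.704|11⟩

H⊗2 gives amp(|y⟩) = (1/2) Σ_x (−1)^(x·y) amp(|x⟩), where x·y is the number of positions in which both x and y have a 1.
|00⟩: (-0.7706 + 0.6374)/2 = -0.0666
|01⟩: (0.7706 - 0.6374)/2 = 0.0666
|10⟩: (-0.7706 - 0.6374)/2 = -0.704
|11⟩: (0.7706 + 0.6374)/2 = 0.704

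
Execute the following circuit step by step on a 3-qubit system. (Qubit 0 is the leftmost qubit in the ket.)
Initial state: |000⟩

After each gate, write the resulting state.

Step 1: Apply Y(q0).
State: i|100⟩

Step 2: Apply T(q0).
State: (-1/√2 + (1/√2)i)|100⟩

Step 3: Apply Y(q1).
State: (-1/√2 - (1/√2)i)|110⟩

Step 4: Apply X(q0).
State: (-1/√2 - (1/√2)i)|010⟩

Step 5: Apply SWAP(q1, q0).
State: (-1/√2 - (1/√2)i)|100⟩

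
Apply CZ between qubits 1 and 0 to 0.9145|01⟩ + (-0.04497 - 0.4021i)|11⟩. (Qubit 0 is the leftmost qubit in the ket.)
0.9145|01⟩ + (0.04497 + 0.4021i)|11⟩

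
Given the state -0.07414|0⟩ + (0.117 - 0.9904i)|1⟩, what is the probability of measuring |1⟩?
0.9946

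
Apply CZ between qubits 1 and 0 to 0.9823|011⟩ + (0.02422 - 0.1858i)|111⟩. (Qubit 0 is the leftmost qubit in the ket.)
0.9823|011⟩ + (-0.02422 + 0.1858i)|111⟩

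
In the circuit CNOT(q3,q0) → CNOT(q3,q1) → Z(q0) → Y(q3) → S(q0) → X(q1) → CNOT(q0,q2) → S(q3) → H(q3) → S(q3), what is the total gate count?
10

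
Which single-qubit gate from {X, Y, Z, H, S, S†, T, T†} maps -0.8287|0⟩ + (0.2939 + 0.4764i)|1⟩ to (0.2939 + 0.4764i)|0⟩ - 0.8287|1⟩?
X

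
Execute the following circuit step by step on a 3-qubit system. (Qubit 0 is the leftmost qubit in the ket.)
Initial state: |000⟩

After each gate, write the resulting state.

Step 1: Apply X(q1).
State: |010⟩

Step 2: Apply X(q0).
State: |110⟩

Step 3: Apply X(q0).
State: |010⟩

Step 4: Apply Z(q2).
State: |010⟩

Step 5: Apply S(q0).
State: |010⟩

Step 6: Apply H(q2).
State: 1/√2|010⟩ + 1/√2|011⟩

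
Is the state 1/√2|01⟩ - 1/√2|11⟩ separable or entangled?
Separable

Writing the state as a|00⟩ + b|01⟩ + c|10⟩ + d|11⟩, it is a product state iff ad − bc = 0.
Here (a, b, c, d) = (0, 1/√2, 0, -1/√2): ad − bc = (0)(-1/√2) − (1/√2)(0) = 0, so the state is separable.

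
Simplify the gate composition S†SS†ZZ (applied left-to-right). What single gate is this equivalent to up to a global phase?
S†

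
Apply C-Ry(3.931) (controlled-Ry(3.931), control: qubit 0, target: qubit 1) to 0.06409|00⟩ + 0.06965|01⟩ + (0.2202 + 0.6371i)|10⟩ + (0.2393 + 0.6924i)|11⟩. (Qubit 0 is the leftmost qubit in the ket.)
0.06409|00⟩ + 0.06965|01⟩ + (-0.3056 - 0.8841i)|10⟩ + (0.1112 + 0.3219i)|11⟩

C-Ry(3.931) leaves the control-|0⟩ kets |00⟩, |01⟩ unchanged and applies Ry(3.931) to qubit 1 on the control-|1⟩ pair (|10⟩, |11⟩).
Ry(3.931) = [[cos(θ/2), −sin(θ/2)], [sin(θ/2), cos(θ/2)]]; θ = 3.931, cos(θ/2) ≈ -0.384535, sin(θ/2) ≈ 0.923111.
With a = amp(|10⟩) = (0.2202 + 0.6371i) and b = amp(|11⟩) = (0.2393 + 0.6924i):
new amp(|10⟩) = (-0.384535)·a + (-0.923111)·b = (-0.3056 - 0.8841i)
new amp(|11⟩) = (0.923111)·a + (-0.384535)·b = (0.1112 + 0.3219i)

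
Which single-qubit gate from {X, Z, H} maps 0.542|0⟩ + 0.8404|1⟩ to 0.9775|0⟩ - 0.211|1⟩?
H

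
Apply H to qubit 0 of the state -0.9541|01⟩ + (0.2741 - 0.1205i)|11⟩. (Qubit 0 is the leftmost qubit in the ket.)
(-0.4808 - 0.08521i)|01⟩ + (-0.8685 + 0.08521i)|11⟩

H on qubit 0 mixes each pair of kets that differ only in qubit 0: amplitudes (a, b) of (|…0…⟩, |…1…⟩) become ((a + b)/√2, (a − b)/√2). Kets absent from the input have amplitude 0.
(|01⟩, |11⟩): (a, b) = (-0.9541, (0.2741 - 0.1205i)) → ((-0.4808 - 0.08521i), (-0.8685 + 0.08521i))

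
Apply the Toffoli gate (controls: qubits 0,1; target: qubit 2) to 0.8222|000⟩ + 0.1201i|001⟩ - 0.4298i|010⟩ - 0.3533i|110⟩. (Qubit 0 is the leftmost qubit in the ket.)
0.8222|000⟩ + 0.1201i|001⟩ - 0.4298i|010⟩ - 0.3533i|111⟩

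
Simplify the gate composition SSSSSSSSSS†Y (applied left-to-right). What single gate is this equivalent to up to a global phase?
Y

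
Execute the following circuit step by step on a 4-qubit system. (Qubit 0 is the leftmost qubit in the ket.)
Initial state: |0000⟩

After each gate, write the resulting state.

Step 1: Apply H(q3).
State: 1/√2|0000⟩ + 1/√2|0001⟩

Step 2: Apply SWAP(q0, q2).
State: 1/√2|0000⟩ + 1/√2|0001⟩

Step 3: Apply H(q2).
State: 1/2|0000⟩ + 1/2|0001⟩ + 1/2|0010⟩ + 1/2|0011⟩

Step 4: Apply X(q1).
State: 1/2|0100⟩ + 1/2|0101⟩ + 1/2|0110⟩ + 1/2|0111⟩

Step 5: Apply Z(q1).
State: -1/2|0100⟩ - 1/2|0101⟩ - 1/2|0110⟩ - 1/2|0111⟩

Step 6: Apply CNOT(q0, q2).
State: -1/2|0100⟩ - 1/2|0101⟩ - 1/2|0110⟩ - 1/2|0111⟩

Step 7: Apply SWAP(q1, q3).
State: -1/2|0001⟩ - 1/2|0011⟩ - 1/2|0101⟩ - 1/2|0111⟩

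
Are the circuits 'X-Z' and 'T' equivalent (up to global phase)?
No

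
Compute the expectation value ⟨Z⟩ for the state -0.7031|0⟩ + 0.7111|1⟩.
-0.01131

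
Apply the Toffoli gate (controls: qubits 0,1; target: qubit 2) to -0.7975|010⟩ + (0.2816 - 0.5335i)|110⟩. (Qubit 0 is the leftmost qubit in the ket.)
-0.7975|010⟩ + (0.2816 - 0.5335i)|111⟩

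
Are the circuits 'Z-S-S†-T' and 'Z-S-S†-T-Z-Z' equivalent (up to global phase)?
Yes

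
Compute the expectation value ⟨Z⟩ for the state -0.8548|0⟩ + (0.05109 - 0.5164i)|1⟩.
0.4614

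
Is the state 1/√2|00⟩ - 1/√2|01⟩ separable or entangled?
Separable

Writing the state as a|00⟩ + b|01⟩ + c|10⟩ + d|11⟩, it is a product state iff ad − bc = 0.
Here (a, b, c, d) = (1/√2, -1/√2, 0, 0): ad − bc = (1/√2)(0) − (-1/√2)(0) = 0, so the state is separable.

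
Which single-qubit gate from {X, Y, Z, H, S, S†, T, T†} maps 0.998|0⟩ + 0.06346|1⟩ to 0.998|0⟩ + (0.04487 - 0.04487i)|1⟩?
T†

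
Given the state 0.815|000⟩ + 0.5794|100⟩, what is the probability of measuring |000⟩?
0.6642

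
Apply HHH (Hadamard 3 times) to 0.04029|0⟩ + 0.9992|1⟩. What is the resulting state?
0.735|0⟩ - 0.6781|1⟩

H² = I, so H^3 = H: a single Hadamard. With (a, b) = (0.04029, 0.9992), H gives ((a + b)/√2, (a − b)/√2) = (0.735, -0.6781).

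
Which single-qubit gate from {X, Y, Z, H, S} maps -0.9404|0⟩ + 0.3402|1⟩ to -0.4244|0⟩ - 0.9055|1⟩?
H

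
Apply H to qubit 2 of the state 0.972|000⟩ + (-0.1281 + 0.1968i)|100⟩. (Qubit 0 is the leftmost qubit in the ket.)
0.6873|000⟩ + 0.6873|001⟩ + (-0.09058 + 0.1392i)|100⟩ + (-0.09058 + 0.1392i)|101⟩

H on qubit 2 mixes each pair of kets that differ only in qubit 2: amplitudes (a, b) of (|…0…⟩, |…1…⟩) become ((a + b)/√2, (a − b)/√2). Kets absent from the input have amplitude 0.
(|000⟩, |001⟩): (a, b) = (0.972, 0) → (0.6873, 0.6873)
(|100⟩, |101⟩): (a, b) = ((-0.1281 + 0.1968i), 0) → ((-0.09058 + 0.1392i), (-0.09058 + 0.1392i))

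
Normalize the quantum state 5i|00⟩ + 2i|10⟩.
0.9285i|00⟩ + 0.3714i|10⟩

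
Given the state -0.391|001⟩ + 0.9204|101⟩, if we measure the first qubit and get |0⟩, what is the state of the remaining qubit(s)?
-|01⟩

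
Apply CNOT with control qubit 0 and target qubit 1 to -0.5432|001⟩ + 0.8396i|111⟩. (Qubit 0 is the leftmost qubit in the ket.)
-0.5432|001⟩ + 0.8396i|101⟩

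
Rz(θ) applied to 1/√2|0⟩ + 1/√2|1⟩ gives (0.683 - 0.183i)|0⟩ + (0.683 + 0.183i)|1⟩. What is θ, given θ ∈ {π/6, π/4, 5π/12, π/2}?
π/6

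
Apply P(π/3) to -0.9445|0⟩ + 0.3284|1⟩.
-0.9445|0⟩ + (0.1642 + 0.2844i)|1⟩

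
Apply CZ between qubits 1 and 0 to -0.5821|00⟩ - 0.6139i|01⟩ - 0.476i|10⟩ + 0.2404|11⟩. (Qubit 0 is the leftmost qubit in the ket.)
-0.5821|00⟩ - 0.6139i|01⟩ - 0.476i|10⟩ - 0.2404|11⟩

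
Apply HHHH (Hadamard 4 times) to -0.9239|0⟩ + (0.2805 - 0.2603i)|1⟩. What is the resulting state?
-0.9239|0⟩ + (0.2805 - 0.2603i)|1⟩

H² = I, so an even number of Hadamards cancels: H^4 = I and the state is unchanged.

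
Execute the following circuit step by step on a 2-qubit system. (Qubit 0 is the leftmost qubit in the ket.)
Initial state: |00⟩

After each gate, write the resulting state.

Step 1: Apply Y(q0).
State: i|10⟩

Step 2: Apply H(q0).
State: (1/√2)i|00⟩ - (1/√2)i|10⟩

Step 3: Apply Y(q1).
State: -1/√2|01⟩ + 1/√2|11⟩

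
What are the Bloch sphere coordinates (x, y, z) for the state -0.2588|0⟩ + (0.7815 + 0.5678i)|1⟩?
(-0.4045, -0.2939, -0.8662)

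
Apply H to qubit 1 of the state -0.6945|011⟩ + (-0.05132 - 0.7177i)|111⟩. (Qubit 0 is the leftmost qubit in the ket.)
-0.4911|001⟩ + 0.4911|011⟩ + (-0.03629 - 0.5075i)|101⟩ + (0.03629 + 0.5075i)|111⟩

H on qubit 1 mixes each pair of kets that differ only in qubit 1: amplitudes (a, b) of (|…0…⟩, |…1…⟩) become ((a + b)/√2, (a − b)/√2). Kets absent from the input have amplitude 0.
(|001⟩, |011⟩): (a, b) = (0, -0.6945) → (-0.4911, 0.4911)
(|101⟩, |111⟩): (a, b) = (0, (-0.05132 - 0.7177i)) → ((-0.03629 - 0.5075i), (0.03629 + 0.5075i))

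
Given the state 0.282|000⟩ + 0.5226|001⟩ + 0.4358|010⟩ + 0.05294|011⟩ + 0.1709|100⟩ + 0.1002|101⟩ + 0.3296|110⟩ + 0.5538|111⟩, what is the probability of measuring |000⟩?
0.07952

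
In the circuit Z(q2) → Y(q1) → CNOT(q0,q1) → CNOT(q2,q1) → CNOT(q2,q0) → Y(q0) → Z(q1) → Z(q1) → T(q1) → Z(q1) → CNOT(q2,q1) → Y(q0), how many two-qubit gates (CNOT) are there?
4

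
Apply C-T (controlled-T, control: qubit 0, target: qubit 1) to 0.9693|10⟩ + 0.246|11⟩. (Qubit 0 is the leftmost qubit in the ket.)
0.9693|10⟩ + (0.1739 + 0.1739i)|11⟩

C-T leaves the control-|0⟩ kets |00⟩, |01⟩ unchanged and applies T to qubit 1 on the control-|1⟩ pair (|10⟩, |11⟩).
T = [[1, 0], [0, (1/√2 + (1/√2)i)]].
With a = amp(|10⟩) = 0.9693 and b = amp(|11⟩) = 0.246:
new amp(|10⟩) = (1)·a = 0.9693
new amp(|11⟩) = (1/√2 + (1/√2)i)·b = (0.1739 + 0.1739i)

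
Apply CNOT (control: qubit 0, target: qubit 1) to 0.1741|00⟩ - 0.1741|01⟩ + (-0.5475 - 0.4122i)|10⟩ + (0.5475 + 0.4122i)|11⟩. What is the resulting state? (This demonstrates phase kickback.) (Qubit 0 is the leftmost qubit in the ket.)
0.1741|00⟩ - 0.1741|01⟩ + (0.5475 + 0.4122i)|10⟩ + (-0.5475 - 0.4122i)|11⟩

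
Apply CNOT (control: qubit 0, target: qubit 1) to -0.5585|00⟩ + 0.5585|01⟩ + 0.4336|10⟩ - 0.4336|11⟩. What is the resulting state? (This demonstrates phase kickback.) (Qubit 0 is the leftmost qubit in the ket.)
-0.5585|00⟩ + 0.5585|01⟩ - 0.4336|10⟩ + 0.4336|11⟩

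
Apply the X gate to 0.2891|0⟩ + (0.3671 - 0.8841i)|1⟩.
(0.3671 - 0.8841i)|0⟩ + 0.2891|1⟩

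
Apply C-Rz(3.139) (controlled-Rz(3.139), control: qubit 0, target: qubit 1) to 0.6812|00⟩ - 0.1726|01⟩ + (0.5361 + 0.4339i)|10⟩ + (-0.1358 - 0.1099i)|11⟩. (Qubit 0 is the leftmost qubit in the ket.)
0.6812|00⟩ - 0.1726|01⟩ + (0.4346 - 0.5355i)|10⟩ + (0.1097 - 0.1359i)|11⟩

C-Rz(3.139) leaves the control-|0⟩ kets |00⟩, |01⟩ unchanged and applies Rz(3.139) to qubit 1 on the control-|1⟩ pair (|10⟩, |11⟩).
Rz(3.139) = [[e^(−iθ/2), 0], [0, e^(iθ/2)]] with e^(±iθ/2) = cos(θ/2) ± i·sin(θ/2); θ = 3.139, cos(θ/2) ≈ 0.00129633, sin(θ/2) ≈ 0.999999.
With a = amp(|10⟩) = (0.5361 + 0.4339i) and b = amp(|11⟩) = (-0.1358 - 0.1099i):
new amp(|10⟩) = (0.00129633 - 0.999999i)·a = (0.4346 - 0.5355i)
new amp(|11⟩) = (0.00129633 + 0.999999i)·b = (0.1097 - 0.1359i)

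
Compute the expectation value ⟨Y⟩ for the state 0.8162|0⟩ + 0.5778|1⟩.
0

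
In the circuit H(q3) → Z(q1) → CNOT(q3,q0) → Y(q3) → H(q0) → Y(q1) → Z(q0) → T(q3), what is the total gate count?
8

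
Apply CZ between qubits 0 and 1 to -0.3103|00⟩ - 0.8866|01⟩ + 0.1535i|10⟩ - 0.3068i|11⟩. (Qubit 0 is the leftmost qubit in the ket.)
-0.3103|00⟩ - 0.8866|01⟩ + 0.1535i|10⟩ + 0.3068i|11⟩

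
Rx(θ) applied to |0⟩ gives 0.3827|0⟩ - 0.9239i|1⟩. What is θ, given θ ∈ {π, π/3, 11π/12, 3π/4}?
3π/4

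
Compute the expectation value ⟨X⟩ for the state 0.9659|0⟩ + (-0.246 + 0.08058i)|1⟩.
-0.4752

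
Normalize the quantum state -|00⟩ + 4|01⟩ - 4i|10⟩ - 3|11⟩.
-0.1543|00⟩ + 0.6172|01⟩ - 0.6172i|10⟩ - 0.4629|11⟩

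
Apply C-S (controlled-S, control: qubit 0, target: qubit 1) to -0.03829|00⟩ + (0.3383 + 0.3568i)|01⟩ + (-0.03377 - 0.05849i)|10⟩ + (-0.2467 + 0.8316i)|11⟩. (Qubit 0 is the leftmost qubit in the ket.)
-0.03829|00⟩ + (0.3383 + 0.3568i)|01⟩ + (-0.03377 - 0.05849i)|10⟩ + (-0.8316 - 0.2467i)|11⟩

C-S leaves the control-|0⟩ kets |00⟩, |01⟩ unchanged and applies S to qubit 1 on the control-|1⟩ pair (|10⟩, |11⟩).
S = [[1, 0], [0, i]].
With a = amp(|10⟩) = (-0.03377 - 0.05849i) and b = amp(|11⟩) = (-0.2467 + 0.8316i):
new amp(|10⟩) = (1)·a = (-0.03377 - 0.05849i)
new amp(|11⟩) = (i)·b = (-0.8316 - 0.2467i)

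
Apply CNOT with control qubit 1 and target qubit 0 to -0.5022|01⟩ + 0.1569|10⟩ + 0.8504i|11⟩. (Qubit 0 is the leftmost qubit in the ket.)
0.8504i|01⟩ + 0.1569|10⟩ - 0.5022|11⟩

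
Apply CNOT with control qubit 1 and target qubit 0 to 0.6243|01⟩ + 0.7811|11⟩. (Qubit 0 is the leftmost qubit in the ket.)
0.7811|01⟩ + 0.6243|11⟩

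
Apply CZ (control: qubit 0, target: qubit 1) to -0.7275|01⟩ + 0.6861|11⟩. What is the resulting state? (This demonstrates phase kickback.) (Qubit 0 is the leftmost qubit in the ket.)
-0.7275|01⟩ - 0.6861|11⟩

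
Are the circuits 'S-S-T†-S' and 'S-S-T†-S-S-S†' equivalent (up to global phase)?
Yes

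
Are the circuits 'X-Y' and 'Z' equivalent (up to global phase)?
Yes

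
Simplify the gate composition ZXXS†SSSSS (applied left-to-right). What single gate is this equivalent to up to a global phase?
Z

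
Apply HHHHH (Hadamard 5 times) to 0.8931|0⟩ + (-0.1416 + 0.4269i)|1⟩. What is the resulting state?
(0.5314 + 0.3019i)|0⟩ + (0.7316 - 0.3019i)|1⟩

H² = I, so H^5 = H: a single Hadamard. With (a, b) = (0.8931, (-0.1416 + 0.4269i)), H gives ((a + b)/√2, (a − b)/√2) = ((0.5314 + 0.3019i), (0.7316 - 0.3019i)).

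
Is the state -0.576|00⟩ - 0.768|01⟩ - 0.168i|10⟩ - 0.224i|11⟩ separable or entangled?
Separable

Writing the state as a|00⟩ + b|01⟩ + c|10⟩ + d|11⟩, it is a product state iff ad − bc = 0.
Here (a, b, c, d) = (-0.576, -0.768, -0.168i, -0.224i): ad − bc = (-0.576)(-0.224i) − (-0.768)(-0.168i) = 0, so the state is separable.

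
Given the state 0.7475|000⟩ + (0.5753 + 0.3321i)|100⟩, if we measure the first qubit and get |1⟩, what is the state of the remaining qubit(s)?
(0.8661 + 0.4999i)|00⟩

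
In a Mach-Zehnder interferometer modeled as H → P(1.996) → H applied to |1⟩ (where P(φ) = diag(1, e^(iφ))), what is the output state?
(0.7063 - 0.4555i)|0⟩ + (0.2937 + 0.4555i)|1⟩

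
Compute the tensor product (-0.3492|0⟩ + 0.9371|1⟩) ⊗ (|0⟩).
-0.3492|00⟩ + 0.9371|10⟩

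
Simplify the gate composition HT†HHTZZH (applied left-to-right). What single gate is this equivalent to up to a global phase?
I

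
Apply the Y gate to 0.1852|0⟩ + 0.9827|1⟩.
-0.9827i|0⟩ + 0.1852i|1⟩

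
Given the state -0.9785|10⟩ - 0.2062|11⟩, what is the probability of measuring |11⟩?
0.04252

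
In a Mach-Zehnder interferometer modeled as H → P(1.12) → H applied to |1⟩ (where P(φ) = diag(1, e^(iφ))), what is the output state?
(0.2822 - 0.4501i)|0⟩ + (0.7178 + 0.4501i)|1⟩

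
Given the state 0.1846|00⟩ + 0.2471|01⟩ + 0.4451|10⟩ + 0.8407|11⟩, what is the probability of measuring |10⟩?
0.1981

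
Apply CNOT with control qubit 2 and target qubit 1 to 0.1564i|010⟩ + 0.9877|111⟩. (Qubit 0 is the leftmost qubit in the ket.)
0.1564i|010⟩ + 0.9877|101⟩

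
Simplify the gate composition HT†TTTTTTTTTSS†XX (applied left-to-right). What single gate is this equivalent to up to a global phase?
H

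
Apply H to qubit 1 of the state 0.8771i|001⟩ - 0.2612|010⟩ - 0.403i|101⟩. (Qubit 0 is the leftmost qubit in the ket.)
-0.1847|000⟩ + 0.6202i|001⟩ + 0.1847|010⟩ + 0.6202i|011⟩ - 0.285i|101⟩ - 0.285i|111⟩

H on qubit 1 mixes each pair of kets that differ only in qubit 1: amplitudes (a, b) of (|…0…⟩, |…1…⟩) become ((a + b)/√2, (a − b)/√2). Kets absent from the input have amplitude 0.
(|000⟩, |010⟩): (a, b) = (0, -0.2612) → (-0.1847, 0.1847)
(|001⟩, |011⟩): (a, b) = (0.8771i, 0) → (0.6202i, 0.6202i)
(|101⟩, |111⟩): (a, b) = (-0.403i, 0) → (-0.285i, -0.285i)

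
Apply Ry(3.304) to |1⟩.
-0.9967|0⟩ - 0.08111|1⟩

Ry(3.304) = [[cos(θ/2), −sin(θ/2)], [sin(θ/2), cos(θ/2)]]; θ = 3.304, cos(θ/2) ≈ -0.0811145, sin(θ/2) ≈ 0.996705.
With a = amp(|0⟩) = 0 and b = amp(|1⟩) = 1:
new amp(|0⟩) = (-0.0811145)·a + (-0.996705)·b = -0.9967
new amp(|1⟩) = (0.996705)·a + (-0.0811145)·b = -0.08111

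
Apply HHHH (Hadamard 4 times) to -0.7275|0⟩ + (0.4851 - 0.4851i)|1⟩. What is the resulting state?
-0.7275|0⟩ + (0.4851 - 0.4851i)|1⟩

H² = I, so an even number of Hadamards cancels: H^4 = I and the state is unchanged.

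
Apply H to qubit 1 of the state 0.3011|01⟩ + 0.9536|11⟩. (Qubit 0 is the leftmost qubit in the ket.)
0.2129|00⟩ - 0.2129|01⟩ + 0.6743|10⟩ - 0.6743|11⟩

H on qubit 1 mixes each pair of kets that differ only in qubit 1: amplitudes (a, b) of (|…0…⟩, |…1…⟩) become ((a + b)/√2, (a − b)/√2). Kets absent from the input have amplitude 0.
(|00⟩, |01⟩): (a, b) = (0, 0.3011) → (0.2129, -0.2129)
(|10⟩, |11⟩): (a, b) = (0, 0.9536) → (0.6743, -0.6743)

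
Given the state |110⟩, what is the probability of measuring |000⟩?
0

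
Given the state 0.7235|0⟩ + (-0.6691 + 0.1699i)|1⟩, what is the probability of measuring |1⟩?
0.4766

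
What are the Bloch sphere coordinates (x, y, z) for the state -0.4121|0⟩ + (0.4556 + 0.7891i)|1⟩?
(-0.3755, -0.6504, -0.6604)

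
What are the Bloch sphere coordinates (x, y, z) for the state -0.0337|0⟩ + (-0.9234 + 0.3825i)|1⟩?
(0.06224, -0.02578, -0.9978)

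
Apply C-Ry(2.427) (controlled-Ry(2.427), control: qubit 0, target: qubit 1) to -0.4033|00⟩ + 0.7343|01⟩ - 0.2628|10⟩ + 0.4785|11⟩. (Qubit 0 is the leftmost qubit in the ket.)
-0.4033|00⟩ + 0.7343|01⟩ - 0.5402|10⟩ - 0.07885|11⟩

C-Ry(2.427) leaves the control-|0⟩ kets |00⟩, |01⟩ unchanged and applies Ry(2.427) to qubit 1 on the control-|1⟩ pair (|10⟩, |11⟩).
Ry(2.427) = [[cos(θ/2), −sin(θ/2)], [sin(θ/2), cos(θ/2)]]; θ = 2.427, cos(θ/2) ≈ 0.349743, sin(θ/2) ≈ 0.936846.
With a = amp(|10⟩) = -0.2628 and b = amp(|11⟩) = 0.4785:
new amp(|10⟩) = (0.349743)·a + (-0.936846)·b = -0.5402
new amp(|11⟩) = (0.936846)·a + (0.349743)·b = -0.07885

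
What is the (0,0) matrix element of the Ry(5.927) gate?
-0.9842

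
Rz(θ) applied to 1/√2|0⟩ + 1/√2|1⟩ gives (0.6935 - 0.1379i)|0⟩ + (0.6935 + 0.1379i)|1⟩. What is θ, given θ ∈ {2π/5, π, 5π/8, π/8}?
π/8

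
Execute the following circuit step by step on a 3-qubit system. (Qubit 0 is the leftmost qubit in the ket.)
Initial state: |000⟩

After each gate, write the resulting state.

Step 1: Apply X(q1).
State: |010⟩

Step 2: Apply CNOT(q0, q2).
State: |010⟩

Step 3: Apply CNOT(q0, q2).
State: |010⟩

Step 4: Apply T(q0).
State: |010⟩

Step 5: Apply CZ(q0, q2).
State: |010⟩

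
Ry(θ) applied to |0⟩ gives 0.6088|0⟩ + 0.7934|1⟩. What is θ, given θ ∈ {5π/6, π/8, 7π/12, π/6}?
7π/12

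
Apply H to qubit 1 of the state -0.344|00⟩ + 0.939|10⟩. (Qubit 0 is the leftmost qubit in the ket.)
-0.2432|00⟩ - 0.2432|01⟩ + 0.664|10⟩ + 0.664|11⟩

H on qubit 1 mixes each pair of kets that differ only in qubit 1: amplitudes (a, b) of (|…0…⟩, |…1…⟩) become ((a + b)/√2, (a − b)/√2). Kets absent from the input have amplitude 0.
(|00⟩, |01⟩): (a, b) = (-0.344, 0) → (-0.2432, -0.2432)
(|10⟩, |11⟩): (a, b) = (0.939, 0) → (0.664, 0.664)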